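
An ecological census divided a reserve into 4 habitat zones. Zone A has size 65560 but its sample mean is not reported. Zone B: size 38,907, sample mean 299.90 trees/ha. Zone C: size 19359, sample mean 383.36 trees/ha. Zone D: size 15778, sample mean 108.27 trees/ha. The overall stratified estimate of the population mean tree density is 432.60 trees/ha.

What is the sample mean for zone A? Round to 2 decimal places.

603.95

N = 65560 + 38907 + 19359 + 15778 = 139604.
Overall total = μ·N = 432.60·139604 = 60392690.4.
Subtract the known strata: 38907·299.90 + 19359·383.36 + 15778·108.27 = 20797959.6.
Remaining total for zone A: 60392690.4 − 20797959.6 = 39594730.8.
Divide by its size: 39594730.8 / 65560 = 603.9465... → 603.95.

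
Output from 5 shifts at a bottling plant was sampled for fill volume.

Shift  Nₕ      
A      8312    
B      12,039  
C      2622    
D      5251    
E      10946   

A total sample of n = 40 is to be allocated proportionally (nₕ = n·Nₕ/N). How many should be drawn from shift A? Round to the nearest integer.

N = 8312 + 12039 + 2622 + 5251 + 10946 = 39170.
n_A = 40·8312/39170 = 8.488... → 8.

8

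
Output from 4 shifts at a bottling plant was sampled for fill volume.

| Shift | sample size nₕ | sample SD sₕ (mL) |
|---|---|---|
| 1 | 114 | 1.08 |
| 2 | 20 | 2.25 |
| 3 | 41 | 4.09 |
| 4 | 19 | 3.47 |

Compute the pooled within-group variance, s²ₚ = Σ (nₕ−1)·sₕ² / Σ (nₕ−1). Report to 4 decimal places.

Degrees of freedom: 113 + 19 + 40 + 18 = 190.
Σ(nₕ−1)sₕ² = 113·1.1664 + 19·5.0625 + 40·16.7281 + 18·12.0409 = 1113.8509.
s²ₚ = 1113.8509 / 190 = 5.862373... → 5.8624.

5.8624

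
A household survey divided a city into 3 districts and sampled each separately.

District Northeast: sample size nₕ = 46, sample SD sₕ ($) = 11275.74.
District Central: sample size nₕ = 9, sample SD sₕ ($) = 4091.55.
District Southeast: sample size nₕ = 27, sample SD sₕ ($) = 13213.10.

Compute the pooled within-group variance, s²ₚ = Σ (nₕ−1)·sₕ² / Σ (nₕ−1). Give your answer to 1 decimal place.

Northeast: (46−1)·11275.74² = 45·127142312.5476 = 5721404064.642
Central: (9−1)·4091.55² = 8·16740781.4025 = 133926251.22
Southeast: (27−1)·13213.10² = 26·174586011.61 = 4539236301.86
Numerator = 10394566617.722; denominator = Σ(nₕ−1) = 79.
s²ₚ = 10394566617.722/79 = 131576792.629... → 131576792.6.

131576792.6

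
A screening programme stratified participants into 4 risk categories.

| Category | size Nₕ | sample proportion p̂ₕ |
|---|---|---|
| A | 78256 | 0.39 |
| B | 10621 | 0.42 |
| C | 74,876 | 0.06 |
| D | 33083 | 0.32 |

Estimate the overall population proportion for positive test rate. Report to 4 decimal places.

0.2543

Wₕ = Nₕ/N with N = 196836: 0.3976, 0.0540, 0.3804, 0.1681.
p̂_st = 0.3976·0.39 + 0.0540·0.42 + 0.3804·0.06 + 0.1681·0.32 ≈ 0.254322... → 0.2543.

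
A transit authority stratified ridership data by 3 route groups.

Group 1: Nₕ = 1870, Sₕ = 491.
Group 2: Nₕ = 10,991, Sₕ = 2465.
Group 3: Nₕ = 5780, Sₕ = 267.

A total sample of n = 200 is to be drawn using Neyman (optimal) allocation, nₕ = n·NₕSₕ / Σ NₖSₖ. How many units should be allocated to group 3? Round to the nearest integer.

Σ NₕSₕ = 1870·491 + 10991·2465 + 5780·267 = 29554245.
Share for 3: 1543260/29554245 = 0.05222.
n_3 = 200 × 0.05222 = 10.444... → 10.

10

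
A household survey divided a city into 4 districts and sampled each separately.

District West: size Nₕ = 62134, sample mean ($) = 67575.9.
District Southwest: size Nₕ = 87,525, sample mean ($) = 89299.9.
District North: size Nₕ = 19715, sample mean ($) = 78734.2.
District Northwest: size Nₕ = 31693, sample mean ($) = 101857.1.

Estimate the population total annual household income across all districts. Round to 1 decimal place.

West: 62134·67575.9 = 4198760970.6
Southwest: 87525·89299.9 = 7815973747.5
North: 19715·78734.2 = 1552244753
Northwest: 31693·101857.1 = 3228157070.3
τ̂ = Σ Nₕx̄ₕ = 16795136541.4.

16795136541.4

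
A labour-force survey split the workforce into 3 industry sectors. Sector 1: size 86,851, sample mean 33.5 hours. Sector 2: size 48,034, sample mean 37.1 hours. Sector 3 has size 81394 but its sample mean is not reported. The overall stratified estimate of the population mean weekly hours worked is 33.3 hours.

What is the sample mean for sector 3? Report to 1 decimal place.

N = 86851 + 48034 + 81394 = 216279.
Overall total = μ·N = 33.3·216279 = 7202090.7.
Subtract the known strata: 86851·33.5 + 48034·37.1 = 4691569.9.
Remaining total for sector 3: 7202090.7 − 4691569.9 = 2510520.8.
Divide by its size: 2510520.8 / 81394 = 30.844... → 30.8.

30.8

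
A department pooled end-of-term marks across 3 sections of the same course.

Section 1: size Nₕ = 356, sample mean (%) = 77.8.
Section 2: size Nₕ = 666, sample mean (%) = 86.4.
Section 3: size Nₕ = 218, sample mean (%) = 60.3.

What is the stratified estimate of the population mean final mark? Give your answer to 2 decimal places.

x̄_st = (Σ Nₕx̄ₕ) / (Σ Nₕ) = (356·77.8 + 666·86.4 + 218·60.3) / 1240
= 98384.6 / 1240 = 79.3424... → 79.34.

79.34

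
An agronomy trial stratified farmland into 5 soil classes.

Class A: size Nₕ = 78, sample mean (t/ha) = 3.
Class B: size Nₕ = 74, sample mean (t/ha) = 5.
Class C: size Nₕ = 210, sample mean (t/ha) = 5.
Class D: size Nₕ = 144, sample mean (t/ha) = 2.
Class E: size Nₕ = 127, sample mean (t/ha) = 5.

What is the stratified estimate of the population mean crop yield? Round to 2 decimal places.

N = 78 + 74 + 210 + 144 + 127 = 633.
The stratified mean weights each stratum mean by its population share Nₕ/N.
Σ Nₕx̄ₕ = 78·3 + 74·5 + 210·5 + 144·2 + 127·5 = 234 + 370 + 1050 + 288 + 635 = 2577.
Divide by N: 2577 / 633 = 4.0711... → 4.07.

4.07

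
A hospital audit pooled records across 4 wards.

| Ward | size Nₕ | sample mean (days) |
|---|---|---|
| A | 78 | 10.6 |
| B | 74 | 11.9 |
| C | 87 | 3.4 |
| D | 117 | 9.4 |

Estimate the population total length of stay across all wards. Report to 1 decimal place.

3103.0

Estimate total by summing Nₕ·x̄ₕ over strata.
78·10.6 + 74·11.9 + 87·3.4 + 117·9.4 = 826.8 + 880.6 + 295.8 + 1099.8 = 3103.0.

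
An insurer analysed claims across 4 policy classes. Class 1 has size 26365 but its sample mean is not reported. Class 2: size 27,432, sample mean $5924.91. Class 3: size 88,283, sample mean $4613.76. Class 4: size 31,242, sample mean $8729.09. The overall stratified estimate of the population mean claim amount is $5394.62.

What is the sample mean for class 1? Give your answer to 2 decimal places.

Σ Nₕx̄ₕ = N·μ, so 26365·x̄_1 = 173322·5394.62 − (27432·5924.91 + 88283·4613.76 + 31242·8729.09).
= 935006327.64 − 842562934.98 = 92443392.66.
x̄_1 = 92443392.66 / 26365 = 3506.2922... → 3506.29.

3506.29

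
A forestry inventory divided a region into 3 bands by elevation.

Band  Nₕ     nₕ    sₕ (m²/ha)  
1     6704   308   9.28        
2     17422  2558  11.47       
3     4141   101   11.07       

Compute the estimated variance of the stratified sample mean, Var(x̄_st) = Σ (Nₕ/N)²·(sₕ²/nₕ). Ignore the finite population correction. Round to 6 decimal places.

N = 28267; Wₕ = Nₕ/N.
band 1: (6704/28267)²·9.28²/308 = 0.015727287
band 2: (17422/28267)²·11.47²/2558 = 0.019537225
band 3: (4141/28267)²·11.07²/101 = 0.026039035
Sum = 0.061303547 → 0.061304.

0.061304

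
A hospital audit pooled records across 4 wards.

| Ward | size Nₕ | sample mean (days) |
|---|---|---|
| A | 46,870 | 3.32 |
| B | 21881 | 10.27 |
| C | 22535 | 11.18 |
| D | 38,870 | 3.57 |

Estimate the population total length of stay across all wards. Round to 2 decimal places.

Estimate total by summing Nₕ·x̄ₕ over strata.
46870·3.32 + 21881·10.27 + 22535·11.18 + 38870·3.57 = 155608.4 + 224717.87 + 251941.3 + 138765.9 = 771033.47.

771033.47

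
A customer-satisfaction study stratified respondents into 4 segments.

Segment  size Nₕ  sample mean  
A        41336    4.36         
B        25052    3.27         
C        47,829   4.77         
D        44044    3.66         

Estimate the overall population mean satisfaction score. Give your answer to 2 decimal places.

4.12

N = 158261; weights Wₕ = Nₕ/N = (0.2612, 0.1583, 0.3022, 0.2783).
x̄_st = Σ Wₕ·x̄ₕ = 0.2612·4.36 + 0.1583·3.27 + 0.3022·4.77 + 0.2783·3.66 ≈ 4.1166...
→ 4.12.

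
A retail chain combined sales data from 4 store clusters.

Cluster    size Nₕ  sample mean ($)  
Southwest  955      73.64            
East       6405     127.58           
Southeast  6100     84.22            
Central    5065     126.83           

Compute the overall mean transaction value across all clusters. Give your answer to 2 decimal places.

110.32

N = 18525; weights Wₕ = Nₕ/N = (0.0516, 0.3457, 0.3293, 0.2734).
x̄_st = Σ Wₕ·x̄ₕ = 0.0516·73.64 + 0.3457·127.58 + 0.3293·84.22 + 0.2734·126.83 ≈ 110.3164...
→ 110.32.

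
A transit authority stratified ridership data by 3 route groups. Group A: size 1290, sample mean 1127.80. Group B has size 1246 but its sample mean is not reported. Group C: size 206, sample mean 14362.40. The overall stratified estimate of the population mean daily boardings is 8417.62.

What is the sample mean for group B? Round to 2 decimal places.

14982.02

Σ Nₕx̄ₕ = N·μ, so 1246·x̄_B = 2742·8417.62 − (1290·1127.80 + 206·14362.40).
= 23081114.04 − 4413516.4 = 18667597.64.
x̄_B = 18667597.64 / 1246 = 14982.0206... → 14982.02.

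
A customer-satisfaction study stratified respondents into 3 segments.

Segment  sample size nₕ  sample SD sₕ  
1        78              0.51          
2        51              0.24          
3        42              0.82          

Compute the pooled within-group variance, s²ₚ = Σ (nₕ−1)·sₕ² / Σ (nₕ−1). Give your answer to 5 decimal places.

0.30045

Degrees of freedom: 77 + 50 + 41 = 168.
Σ(nₕ−1)sₕ² = 77·0.2601 + 50·0.0576 + 41·0.6724 = 50.4761.
s²ₚ = 50.4761 / 168 = 0.3004530... → 0.30045.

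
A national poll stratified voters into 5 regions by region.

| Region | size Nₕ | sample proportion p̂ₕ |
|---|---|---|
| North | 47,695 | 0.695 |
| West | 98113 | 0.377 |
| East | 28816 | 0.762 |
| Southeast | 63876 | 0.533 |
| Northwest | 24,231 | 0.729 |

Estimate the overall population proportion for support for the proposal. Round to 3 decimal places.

Wₕ = Nₕ/N with N = 262731: 0.1815, 0.3734, 0.1097, 0.2431, 0.0922.
p̂_st = 0.1815·0.695 + 0.3734·0.377 + 0.1097·0.762 + 0.2431·0.533 + 0.0922·0.729 ≈ 0.54735... → 0.547.

0.547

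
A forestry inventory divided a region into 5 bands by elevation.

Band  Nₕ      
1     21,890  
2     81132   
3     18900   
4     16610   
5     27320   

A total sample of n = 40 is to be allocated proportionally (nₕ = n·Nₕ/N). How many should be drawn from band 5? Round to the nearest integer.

N = 21890 + 81132 + 18900 + 16610 + 27320 = 165852.
n_5 = 40·27320/165852 = 6.589... → 7.

7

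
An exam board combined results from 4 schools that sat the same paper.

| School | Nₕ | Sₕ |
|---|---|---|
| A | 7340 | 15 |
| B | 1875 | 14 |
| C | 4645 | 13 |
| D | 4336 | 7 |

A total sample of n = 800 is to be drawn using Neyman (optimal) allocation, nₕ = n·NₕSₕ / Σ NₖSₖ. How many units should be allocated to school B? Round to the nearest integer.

92

Σ NₕSₕ = 7340·15 + 1875·14 + 4645·13 + 4336·7 = 227087.
Share for B: 26250/227087 = 0.11559.
n_B = 800 × 0.11559 = 92.476... → 92.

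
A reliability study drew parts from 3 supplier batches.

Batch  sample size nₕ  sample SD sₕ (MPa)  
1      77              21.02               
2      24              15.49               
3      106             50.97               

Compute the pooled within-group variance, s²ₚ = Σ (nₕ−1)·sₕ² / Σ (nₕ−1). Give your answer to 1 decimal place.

Degrees of freedom: 76 + 23 + 105 = 204.
Σ(nₕ−1)sₕ² = 76·441.8404 + 23·239.9401 + 105·2597.9409 = 311882.2872.
s²ₚ = 311882.2872 / 204 = 1528.835... → 1528.8.

1528.8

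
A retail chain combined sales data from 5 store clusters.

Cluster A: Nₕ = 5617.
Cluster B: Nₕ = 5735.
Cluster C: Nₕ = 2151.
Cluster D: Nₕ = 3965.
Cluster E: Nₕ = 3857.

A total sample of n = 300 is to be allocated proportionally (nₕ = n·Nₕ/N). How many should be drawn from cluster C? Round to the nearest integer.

Share of cluster C = 2151/21325 = 0.10087.
Allocate 300 × 0.10087 = 30.260... → 30.

30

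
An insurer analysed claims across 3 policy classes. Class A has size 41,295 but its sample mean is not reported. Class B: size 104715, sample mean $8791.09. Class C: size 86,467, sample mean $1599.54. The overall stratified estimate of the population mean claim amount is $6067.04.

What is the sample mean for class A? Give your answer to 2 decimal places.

8513.88

Σ Nₕx̄ₕ = N·μ, so 41295·x̄_A = 232477·6067.04 − (104715·8791.09 + 86467·1599.54).
= 1410447258.08 − 1058866414.53 = 351580843.55.
x̄_A = 351580843.55 / 41295 = 8513.8841... → 8513.88.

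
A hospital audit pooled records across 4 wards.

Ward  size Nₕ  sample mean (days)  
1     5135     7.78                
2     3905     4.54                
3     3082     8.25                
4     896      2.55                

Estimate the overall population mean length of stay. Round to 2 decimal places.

6.56

N = 5135 + 3905 + 3082 + 896 = 13018.
Weight each subgroup mean by Nₕ/N and sum.
Σ Nₕx̄ₕ = 5135·7.78 + 3905·4.54 + 3082·8.25 + 896·2.55 = 39950.3 + 17728.7 + 25426.5 + 2284.8 = 85390.3.
Divide by N: 85390.3 / 13018 = 6.5594... → 6.56.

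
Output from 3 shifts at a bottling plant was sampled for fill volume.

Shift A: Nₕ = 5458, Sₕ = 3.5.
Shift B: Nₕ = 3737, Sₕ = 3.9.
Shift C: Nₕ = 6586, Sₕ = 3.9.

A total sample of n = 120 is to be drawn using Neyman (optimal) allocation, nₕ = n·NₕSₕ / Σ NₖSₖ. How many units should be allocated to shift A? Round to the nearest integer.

39

A: NₕSₕ = 5458·3.5 = 19103
B: NₕSₕ = 3737·3.9 = 14574.3
C: NₕSₕ = 6586·3.9 = 25685.4
Σ NₕSₕ = 59362.7.
n_A = 120·19103/59362.7 = 38.616... → 39.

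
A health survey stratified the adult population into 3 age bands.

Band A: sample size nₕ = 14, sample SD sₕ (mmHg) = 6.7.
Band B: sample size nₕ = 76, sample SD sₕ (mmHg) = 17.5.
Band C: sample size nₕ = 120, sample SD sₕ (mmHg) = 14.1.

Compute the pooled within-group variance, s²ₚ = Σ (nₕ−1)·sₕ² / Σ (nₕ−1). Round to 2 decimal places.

Degrees of freedom: 13 + 75 + 119 = 207.
Σ(nₕ−1)sₕ² = 13·44.89 + 75·306.25 + 119·198.81 = 47210.71.
s²ₚ = 47210.71 / 207 = 228.0711... → 228.07.

228.07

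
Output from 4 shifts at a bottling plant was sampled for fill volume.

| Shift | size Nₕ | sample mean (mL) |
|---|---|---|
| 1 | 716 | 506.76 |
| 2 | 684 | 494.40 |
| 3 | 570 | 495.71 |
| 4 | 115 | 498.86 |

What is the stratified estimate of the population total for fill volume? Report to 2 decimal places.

1040933.36

1: 716·506.76 = 362840.16
2: 684·494.40 = 338169.6
3: 570·495.71 = 282554.7
4: 115·498.86 = 57368.9
τ̂ = Σ Nₕx̄ₕ = 1040933.36.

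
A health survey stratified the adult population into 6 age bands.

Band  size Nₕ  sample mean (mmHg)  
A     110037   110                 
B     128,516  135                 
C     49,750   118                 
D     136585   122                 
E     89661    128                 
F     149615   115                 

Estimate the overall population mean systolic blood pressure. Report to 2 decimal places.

121.46

N = 664164; weights Wₕ = Nₕ/N = (0.1657, 0.1935, 0.0749, 0.2056, 0.1350, 0.2253).
x̄_st = Σ Wₕ·x̄ₕ = 0.1657·110 + 0.1935·135 + 0.0749·118 + 0.2056·122 + 0.1350·128 + 0.2253·115 ≈ 121.4609...
→ 121.46.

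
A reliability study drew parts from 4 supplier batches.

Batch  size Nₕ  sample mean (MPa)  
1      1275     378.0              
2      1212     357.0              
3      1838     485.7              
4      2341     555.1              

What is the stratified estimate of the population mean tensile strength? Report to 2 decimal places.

x̄_st = (Σ Nₕx̄ₕ) / (Σ Nₕ) = (1275·378.0 + 1212·357.0 + 1838·485.7 + 2341·555.1) / 6666
= 3106839.7 / 6666 = 466.0726... → 466.07.

466.07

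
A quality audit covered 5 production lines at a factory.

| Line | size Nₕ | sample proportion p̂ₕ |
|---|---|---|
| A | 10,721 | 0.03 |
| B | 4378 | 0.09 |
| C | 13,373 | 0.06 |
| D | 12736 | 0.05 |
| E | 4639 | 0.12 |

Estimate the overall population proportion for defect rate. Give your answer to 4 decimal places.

0.0591

Wₕ = Nₕ/N with N = 45847: 0.2338, 0.0955, 0.2917, 0.2778, 0.1012.
p̂_st = 0.2338·0.03 + 0.0955·0.09 + 0.2917·0.06 + 0.2778·0.05 + 0.1012·0.12 ≈ 0.059143... → 0.0591.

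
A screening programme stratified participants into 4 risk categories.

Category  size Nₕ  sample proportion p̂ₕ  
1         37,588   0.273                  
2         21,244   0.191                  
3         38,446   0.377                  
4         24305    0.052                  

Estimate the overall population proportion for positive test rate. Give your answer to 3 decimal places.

Wₕ = Nₕ/N with N = 121583: 0.3092, 0.1747, 0.3162, 0.1999.
p̂_st = 0.3092·0.273 + 0.1747·0.191 + 0.3162·0.377 + 0.1999·0.052 ≈ 0.24738... → 0.247.

0.247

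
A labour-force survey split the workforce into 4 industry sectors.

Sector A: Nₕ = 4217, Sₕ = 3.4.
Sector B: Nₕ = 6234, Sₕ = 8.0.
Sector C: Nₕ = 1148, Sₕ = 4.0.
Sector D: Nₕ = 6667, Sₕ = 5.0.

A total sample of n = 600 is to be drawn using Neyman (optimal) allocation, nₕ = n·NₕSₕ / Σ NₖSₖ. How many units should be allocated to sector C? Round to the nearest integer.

27

Σ NₕSₕ = 4217·3.4 + 6234·8.0 + 1148·4.0 + 6667·5.0 = 102136.8.
Share for C: 4592/102136.8 = 0.04496.
n_C = 600 × 0.04496 = 26.976... → 27.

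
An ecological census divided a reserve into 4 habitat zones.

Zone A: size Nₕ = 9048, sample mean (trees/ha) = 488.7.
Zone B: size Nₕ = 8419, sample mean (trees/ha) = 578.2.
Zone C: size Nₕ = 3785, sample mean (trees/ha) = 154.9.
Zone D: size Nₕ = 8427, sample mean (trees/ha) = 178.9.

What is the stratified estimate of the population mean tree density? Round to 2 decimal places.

383.55

x̄_st = (Σ Nₕx̄ₕ) / (Σ Nₕ) = (9048·488.7 + 8419·578.2 + 3785·154.9 + 8427·178.9) / 29679
= 11383510.2 / 29679 = 383.5544... → 383.55.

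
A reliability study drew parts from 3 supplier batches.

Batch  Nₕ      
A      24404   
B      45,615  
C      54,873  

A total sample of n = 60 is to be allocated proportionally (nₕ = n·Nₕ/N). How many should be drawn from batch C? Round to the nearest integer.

26

Share of batch C = 54873/124892 = 0.43936.
Allocate 60 × 0.43936 = 26.362... → 26.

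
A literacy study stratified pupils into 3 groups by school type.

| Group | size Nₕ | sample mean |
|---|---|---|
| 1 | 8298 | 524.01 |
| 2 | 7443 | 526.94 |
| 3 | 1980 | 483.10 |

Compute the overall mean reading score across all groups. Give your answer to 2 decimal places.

520.67

N = 8298 + 7443 + 1980 = 17721.
The stratified mean weights each stratum mean by its population share Nₕ/N.
Σ Nₕx̄ₕ = 8298·524.01 + 7443·526.94 + 1980·483.10 = 4348234.98 + 3922014.42 + 956538 = 9226787.4.
Divide by N: 9226787.4 / 17721 = 520.6697... → 520.67.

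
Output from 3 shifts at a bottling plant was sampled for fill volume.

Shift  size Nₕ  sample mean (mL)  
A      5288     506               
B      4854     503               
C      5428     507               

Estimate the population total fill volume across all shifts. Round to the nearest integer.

A: 5288·506 = 2675728
B: 4854·503 = 2441562
C: 5428·507 = 2751996
τ̂ = Σ Nₕx̄ₕ = 7869286.

7869286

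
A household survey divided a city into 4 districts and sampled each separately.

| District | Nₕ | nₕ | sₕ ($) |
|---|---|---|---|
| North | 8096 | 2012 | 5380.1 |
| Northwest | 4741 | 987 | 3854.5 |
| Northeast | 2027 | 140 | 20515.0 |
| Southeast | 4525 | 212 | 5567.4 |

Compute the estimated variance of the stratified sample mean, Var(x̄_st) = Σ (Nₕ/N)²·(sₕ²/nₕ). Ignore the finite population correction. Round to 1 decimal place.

44227.4

N = 19389. Term for each stratum: Wₕ²sₕ²/nₕ.
Var(x̄_st) = 2508.3197 + 900.0115 + 32855.7725 + 7963.3414 = 44227.4451 → 44227.4.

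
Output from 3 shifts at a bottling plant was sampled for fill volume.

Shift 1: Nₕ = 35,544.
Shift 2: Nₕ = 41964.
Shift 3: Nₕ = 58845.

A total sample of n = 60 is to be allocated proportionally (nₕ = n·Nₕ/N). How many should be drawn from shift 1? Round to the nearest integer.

N = 35544 + 41964 + 58845 = 136353.
n_1 = 60·35544/136353 = 15.641... → 16.

16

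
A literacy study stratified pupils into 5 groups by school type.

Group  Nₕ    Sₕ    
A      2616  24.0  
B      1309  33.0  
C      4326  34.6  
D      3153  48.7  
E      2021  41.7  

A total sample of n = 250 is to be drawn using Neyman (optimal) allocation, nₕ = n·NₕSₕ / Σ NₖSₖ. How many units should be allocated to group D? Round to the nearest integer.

78

A: NₕSₕ = 2616·24.0 = 62784
B: NₕSₕ = 1309·33.0 = 43197
C: NₕSₕ = 4326·34.6 = 149679.6
D: NₕSₕ = 3153·48.7 = 153551.1
E: NₕSₕ = 2021·41.7 = 84275.7
Σ NₕSₕ = 493487.4.
n_D = 250·153551.1/493487.4 = 77.789... → 78.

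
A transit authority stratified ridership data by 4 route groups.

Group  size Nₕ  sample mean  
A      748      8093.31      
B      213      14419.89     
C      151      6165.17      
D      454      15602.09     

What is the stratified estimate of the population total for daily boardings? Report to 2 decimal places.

Estimate total by summing Nₕ·x̄ₕ over strata.
748·8093.31 + 213·14419.89 + 151·6165.17 + 454·15602.09 = 6053795.88 + 3071436.57 + 930940.67 + 7083348.86 = 17139521.98.

17139521.98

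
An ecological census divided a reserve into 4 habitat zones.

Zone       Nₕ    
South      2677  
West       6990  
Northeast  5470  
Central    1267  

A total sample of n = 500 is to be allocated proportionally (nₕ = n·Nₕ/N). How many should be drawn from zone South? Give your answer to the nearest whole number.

N = 2677 + 6990 + 5470 + 1267 = 16404.
n_South = 500·2677/16404 = 81.596... → 82.

82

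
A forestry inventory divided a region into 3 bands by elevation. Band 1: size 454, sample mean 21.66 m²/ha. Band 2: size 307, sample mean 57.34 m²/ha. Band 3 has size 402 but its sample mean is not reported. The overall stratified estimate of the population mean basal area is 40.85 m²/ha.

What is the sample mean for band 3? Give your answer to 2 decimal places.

49.93

N = 454 + 307 + 402 = 1163.
Overall total = μ·N = 40.85·1163 = 47508.55.
Subtract the known strata: 454·21.66 + 307·57.34 = 27437.02.
Remaining total for band 3: 47508.55 − 27437.02 = 20071.53.
Divide by its size: 20071.53 / 402 = 49.9292... → 49.93.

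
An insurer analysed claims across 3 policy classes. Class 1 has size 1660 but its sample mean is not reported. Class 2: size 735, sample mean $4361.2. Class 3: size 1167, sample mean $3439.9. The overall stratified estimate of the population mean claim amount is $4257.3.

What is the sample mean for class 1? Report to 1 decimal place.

Σ Nₕx̄ₕ = N·μ, so 1660·x̄_1 = 3562·4257.3 − (735·4361.2 + 1167·3439.9).
= 15164502.6 − 7219845.3 = 7944657.3.
x̄_1 = 7944657.3 / 1660 = 4785.938... → 4785.9.

4785.9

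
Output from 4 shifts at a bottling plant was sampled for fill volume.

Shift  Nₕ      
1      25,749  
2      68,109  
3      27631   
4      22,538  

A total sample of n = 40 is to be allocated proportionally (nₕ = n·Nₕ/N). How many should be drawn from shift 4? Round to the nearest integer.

6

Share of shift 4 = 22538/144027 = 0.15648.
Allocate 40 × 0.15648 = 6.259... → 6.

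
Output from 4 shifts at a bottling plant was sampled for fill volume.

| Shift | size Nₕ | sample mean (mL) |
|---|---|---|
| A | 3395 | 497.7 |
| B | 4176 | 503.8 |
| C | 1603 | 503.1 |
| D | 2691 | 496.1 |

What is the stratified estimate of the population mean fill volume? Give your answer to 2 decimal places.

500.21

N = 3395 + 4176 + 1603 + 2691 = 11865.
Overall mean = Σ (Nₕ/N)·x̄ₕ — weight by population share, not a simple average.
Σ Nₕx̄ₕ = 3395·497.7 + 4176·503.8 + 1603·503.1 + 2691·496.1 = 1689691.5 + 2103868.8 + 806469.3 + 1335005.1 = 5935034.7.
Divide by N: 5935034.7 / 11865 = 500.2136... → 500.21.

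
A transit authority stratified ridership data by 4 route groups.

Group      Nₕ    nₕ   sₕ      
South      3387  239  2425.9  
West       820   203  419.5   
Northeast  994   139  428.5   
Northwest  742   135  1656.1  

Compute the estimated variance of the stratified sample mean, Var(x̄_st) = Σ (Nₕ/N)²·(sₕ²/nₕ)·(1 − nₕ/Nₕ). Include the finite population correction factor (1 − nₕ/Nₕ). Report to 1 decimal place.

7736.7

N = 5943; Wₕ = Nₕ/N.
group South: (3387/5943)²·2425.9²/239·(1 − 239/3387) = 7433.3802
group West: (820/5943)²·419.5²/203·(1 − 203/820) = 12.4181
group Northeast: (994/5943)²·428.5²/139·(1 − 139/994) = 31.7854
group Northwest: (742/5943)²·1656.1²/135·(1 − 135/742) = 259.0720
Sum = 7736.6557 → 7736.7.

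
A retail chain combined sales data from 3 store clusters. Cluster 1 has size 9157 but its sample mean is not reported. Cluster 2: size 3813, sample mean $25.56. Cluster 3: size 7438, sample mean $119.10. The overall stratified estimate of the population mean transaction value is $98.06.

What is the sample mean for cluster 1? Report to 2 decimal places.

111.16

Σ Nₕx̄ₕ = N·μ, so 9157·x̄_1 = 20408·98.06 − (3813·25.56 + 7438·119.10).
= 2001208.48 − 983326.08 = 1017882.4.
x̄_1 = 1017882.4 / 9157 = 111.1589... → 111.16.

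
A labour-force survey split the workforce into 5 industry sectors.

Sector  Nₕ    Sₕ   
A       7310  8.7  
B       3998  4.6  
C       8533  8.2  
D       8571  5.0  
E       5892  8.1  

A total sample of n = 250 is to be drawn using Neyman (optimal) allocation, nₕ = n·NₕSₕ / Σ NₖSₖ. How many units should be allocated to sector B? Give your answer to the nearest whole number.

A: NₕSₕ = 7310·8.7 = 63597
B: NₕSₕ = 3998·4.6 = 18390.8
C: NₕSₕ = 8533·8.2 = 69970.6
D: NₕSₕ = 8571·5.0 = 42855
E: NₕSₕ = 5892·8.1 = 47725.2
Σ NₕSₕ = 242538.6.
n_B = 250·18390.8/242538.6 = 18.957... → 19.

19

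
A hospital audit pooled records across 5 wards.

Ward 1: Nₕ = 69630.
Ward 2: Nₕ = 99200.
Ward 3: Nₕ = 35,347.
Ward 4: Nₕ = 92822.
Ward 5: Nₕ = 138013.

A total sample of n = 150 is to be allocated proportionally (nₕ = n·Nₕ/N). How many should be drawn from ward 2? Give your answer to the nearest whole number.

Share of ward 2 = 99200/435012 = 0.22804.
Allocate 150 × 0.22804 = 34.206... → 34.

34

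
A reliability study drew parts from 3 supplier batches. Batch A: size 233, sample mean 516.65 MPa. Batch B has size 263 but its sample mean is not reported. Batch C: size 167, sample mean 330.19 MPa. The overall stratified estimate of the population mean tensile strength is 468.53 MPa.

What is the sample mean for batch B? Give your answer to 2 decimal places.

N = 233 + 263 + 167 = 663.
Overall total = μ·N = 468.53·663 = 310635.39.
Subtract the known strata: 233·516.65 + 167·330.19 = 175521.18.
Remaining total for batch B: 310635.39 − 175521.18 = 135114.21.
Divide by its size: 135114.21 / 263 = 513.7422... → 513.74.

513.74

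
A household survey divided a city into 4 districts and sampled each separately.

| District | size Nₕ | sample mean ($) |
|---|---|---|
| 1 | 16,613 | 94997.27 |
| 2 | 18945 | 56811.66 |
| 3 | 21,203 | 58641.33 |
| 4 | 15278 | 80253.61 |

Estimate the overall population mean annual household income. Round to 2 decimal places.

N = 16613 + 18945 + 21203 + 15278 = 72039.
Overall mean = Σ (Nₕ/N)·x̄ₕ — weight by population share, not a simple average.
Σ Nₕx̄ₕ = 16613·94997.27 + 18945·56811.66 + 21203·58641.33 + 15278·80253.61 = 1578189646.51 + 1076296898.7 + 1243372119.99 + 1226114653.58 = 5123973318.78.
Divide by N: 5123973318.78 / 72039 = 71127.7686... → 71127.77.

71127.77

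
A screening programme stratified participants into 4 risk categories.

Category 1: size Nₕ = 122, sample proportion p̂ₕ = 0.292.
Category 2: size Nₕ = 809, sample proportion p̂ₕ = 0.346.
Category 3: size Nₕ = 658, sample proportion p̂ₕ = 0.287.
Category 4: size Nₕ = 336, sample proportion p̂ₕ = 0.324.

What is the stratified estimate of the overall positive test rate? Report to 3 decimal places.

N = 122 + 809 + 658 + 336 = 1925.
Overall proportion = Σ (Nₕ/N)·p̂ₕ.
Σ Nₕp̂ₕ = 35.624 + 279.914 + 188.846 + 108.864 = 613.248.
613.248 / 1925 = 0.31857... → 0.319.

0.319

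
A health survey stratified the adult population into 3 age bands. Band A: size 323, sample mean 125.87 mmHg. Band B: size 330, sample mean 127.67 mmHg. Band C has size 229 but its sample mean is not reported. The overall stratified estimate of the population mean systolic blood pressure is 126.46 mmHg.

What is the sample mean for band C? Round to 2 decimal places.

125.55

Σ Nₕx̄ₕ = N·μ, so 229·x̄_C = 882·126.46 − (323·125.87 + 330·127.67).
= 111537.72 − 82787.11 = 28750.61.
x̄_C = 28750.61 / 229 = 125.5485... → 125.55.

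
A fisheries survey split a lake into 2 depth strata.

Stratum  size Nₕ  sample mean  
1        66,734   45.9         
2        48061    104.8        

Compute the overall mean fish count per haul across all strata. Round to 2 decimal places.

N = 66734 + 48061 = 114795.
Weight each subgroup mean by Nₕ/N and sum.
Σ Nₕx̄ₕ = 66734·45.9 + 48061·104.8 = 3063090.6 + 5036792.8 = 8099883.4.
Divide by N: 8099883.4 / 114795 = 70.5595... → 70.56.

70.56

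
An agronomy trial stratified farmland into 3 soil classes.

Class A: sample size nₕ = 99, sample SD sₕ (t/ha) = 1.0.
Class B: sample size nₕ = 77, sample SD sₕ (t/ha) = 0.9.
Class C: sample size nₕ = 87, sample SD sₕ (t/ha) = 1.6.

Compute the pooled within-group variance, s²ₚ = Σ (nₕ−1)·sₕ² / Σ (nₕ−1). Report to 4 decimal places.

1.4605

Degrees of freedom: 98 + 76 + 86 = 260.
Σ(nₕ−1)sₕ² = 98·1 + 76·0.81 + 86·2.56 = 379.72.
s²ₚ = 379.72 / 260 = 1.460462... → 1.4605.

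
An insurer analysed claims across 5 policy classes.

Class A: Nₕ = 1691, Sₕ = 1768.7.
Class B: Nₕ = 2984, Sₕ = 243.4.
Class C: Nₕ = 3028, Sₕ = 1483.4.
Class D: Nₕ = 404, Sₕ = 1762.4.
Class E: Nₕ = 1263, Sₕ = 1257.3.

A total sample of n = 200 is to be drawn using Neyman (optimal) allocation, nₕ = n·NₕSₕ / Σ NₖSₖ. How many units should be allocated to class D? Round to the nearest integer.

A: NₕSₕ = 1691·1768.7 = 2990871.7
B: NₕSₕ = 2984·243.4 = 726305.6
C: NₕSₕ = 3028·1483.4 = 4491735.2
D: NₕSₕ = 404·1762.4 = 712009.6
E: NₕSₕ = 1263·1257.3 = 1587969.9
Σ NₕSₕ = 10508892.
n_D = 200·712009.6/10508892 = 13.551... → 14.

14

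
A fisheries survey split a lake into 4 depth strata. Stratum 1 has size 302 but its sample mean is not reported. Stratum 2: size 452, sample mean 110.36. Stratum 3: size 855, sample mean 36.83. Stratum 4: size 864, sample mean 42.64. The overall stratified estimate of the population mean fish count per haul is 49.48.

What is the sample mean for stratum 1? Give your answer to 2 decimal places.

13.74

Σ Nₕx̄ₕ = N·μ, so 302·x̄_1 = 2473·49.48 − (452·110.36 + 855·36.83 + 864·42.64).
= 122364.04 − 118213.33 = 4150.71.
x̄_1 = 4150.71 / 302 = 13.7441... → 13.74.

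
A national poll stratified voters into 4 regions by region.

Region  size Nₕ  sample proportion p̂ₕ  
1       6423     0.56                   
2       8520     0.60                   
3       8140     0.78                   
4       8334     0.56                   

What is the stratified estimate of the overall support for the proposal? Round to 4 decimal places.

0.6278

N = 6423 + 8520 + 8140 + 8334 = 31417.
Overall proportion = Σ (Nₕ/N)·p̂ₕ.
Σ Nₕp̂ₕ = 3596.88 + 5112 + 6349.2 + 4667.04 = 19725.12.
19725.12 / 31417 = 0.627849... → 0.6278.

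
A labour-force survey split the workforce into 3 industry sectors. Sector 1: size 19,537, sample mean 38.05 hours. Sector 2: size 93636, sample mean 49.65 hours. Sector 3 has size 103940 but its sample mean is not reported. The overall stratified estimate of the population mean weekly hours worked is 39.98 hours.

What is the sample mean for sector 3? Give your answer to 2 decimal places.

Σ Nₕx̄ₕ = N·μ, so 103940·x̄_3 = 217113·39.98 − (19537·38.05 + 93636·49.65).
= 8680177.74 − 5392410.25 = 3287767.49.
x̄_3 = 3287767.49 / 103940 = 31.6314... → 31.63.

31.63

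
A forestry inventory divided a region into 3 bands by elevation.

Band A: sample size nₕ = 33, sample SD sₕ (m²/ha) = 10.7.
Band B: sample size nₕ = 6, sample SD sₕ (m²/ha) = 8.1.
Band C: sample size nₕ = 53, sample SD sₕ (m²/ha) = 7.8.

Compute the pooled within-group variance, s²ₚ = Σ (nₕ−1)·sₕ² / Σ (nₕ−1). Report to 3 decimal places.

80.398

Degrees of freedom: 32 + 5 + 52 = 89.
Σ(nₕ−1)sₕ² = 32·114.49 + 5·65.61 + 52·60.84 = 7155.41.
s²ₚ = 7155.41 / 89 = 80.39787... → 80.398.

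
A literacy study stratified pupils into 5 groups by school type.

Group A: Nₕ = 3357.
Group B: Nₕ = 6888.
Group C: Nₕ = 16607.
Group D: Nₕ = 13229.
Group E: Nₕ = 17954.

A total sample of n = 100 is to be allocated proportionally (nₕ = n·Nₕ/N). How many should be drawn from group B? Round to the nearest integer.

12

N = 3357 + 6888 + 16607 + 13229 + 17954 = 58035.
n_B = 100·6888/58035 = 11.869... → 12.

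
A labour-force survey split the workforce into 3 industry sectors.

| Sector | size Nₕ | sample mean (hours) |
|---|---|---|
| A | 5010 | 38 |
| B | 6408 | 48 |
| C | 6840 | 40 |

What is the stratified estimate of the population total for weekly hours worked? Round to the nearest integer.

771564

A: 5010·38 = 190380
B: 6408·48 = 307584
C: 6840·40 = 273600
τ̂ = Σ Nₕx̄ₕ = 771564.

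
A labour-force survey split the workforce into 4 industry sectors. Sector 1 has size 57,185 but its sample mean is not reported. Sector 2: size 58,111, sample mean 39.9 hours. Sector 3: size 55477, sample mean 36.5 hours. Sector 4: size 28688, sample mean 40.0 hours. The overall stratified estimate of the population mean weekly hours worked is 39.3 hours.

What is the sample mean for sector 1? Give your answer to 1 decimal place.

N = 57185 + 58111 + 55477 + 28688 = 199461.
Overall total = μ·N = 39.3·199461 = 7838817.3.
Subtract the known strata: 58111·39.9 + 55477·36.5 + 28688·40.0 = 5491059.4.
Remaining total for sector 1: 7838817.3 − 5491059.4 = 2347757.9.
Divide by its size: 2347757.9 / 57185 = 41.055... → 41.1.

41.1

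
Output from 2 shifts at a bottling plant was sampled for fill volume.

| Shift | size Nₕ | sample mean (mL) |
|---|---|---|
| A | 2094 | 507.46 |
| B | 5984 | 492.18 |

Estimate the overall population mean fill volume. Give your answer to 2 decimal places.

N = 8078; weights Wₕ = Nₕ/N = (0.2592, 0.7408).
x̄_st = Σ Wₕ·x̄ₕ = 0.2592·507.46 + 0.7408·492.18 ≈ 496.1409...
→ 496.14.

496.14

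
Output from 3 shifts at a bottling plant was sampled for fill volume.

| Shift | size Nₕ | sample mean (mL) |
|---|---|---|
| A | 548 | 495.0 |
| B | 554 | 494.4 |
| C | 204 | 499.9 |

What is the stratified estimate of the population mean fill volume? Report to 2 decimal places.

N = 1306; weights Wₕ = Nₕ/N = (0.4196, 0.4242, 0.1562).
x̄_st = Σ Wₕ·x̄ₕ = 0.4196·495.0 + 0.4242·494.4 + 0.1562·499.9 ≈ 495.5109...
→ 495.51.

495.51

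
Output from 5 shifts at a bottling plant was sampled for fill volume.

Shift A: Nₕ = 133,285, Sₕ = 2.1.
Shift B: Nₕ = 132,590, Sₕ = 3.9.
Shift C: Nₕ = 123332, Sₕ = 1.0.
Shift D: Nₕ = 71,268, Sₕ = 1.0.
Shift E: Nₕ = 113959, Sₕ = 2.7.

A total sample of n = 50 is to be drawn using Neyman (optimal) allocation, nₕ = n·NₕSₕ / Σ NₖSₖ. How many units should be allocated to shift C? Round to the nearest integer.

5

A: NₕSₕ = 133285·2.1 = 279898.5
B: NₕSₕ = 132590·3.9 = 517101
C: NₕSₕ = 123332·1.0 = 123332
D: NₕSₕ = 71268·1.0 = 71268
E: NₕSₕ = 113959·2.7 = 307689.3
Σ NₕSₕ = 1299288.8.
n_C = 50·123332/1299288.8 = 4.746... → 5.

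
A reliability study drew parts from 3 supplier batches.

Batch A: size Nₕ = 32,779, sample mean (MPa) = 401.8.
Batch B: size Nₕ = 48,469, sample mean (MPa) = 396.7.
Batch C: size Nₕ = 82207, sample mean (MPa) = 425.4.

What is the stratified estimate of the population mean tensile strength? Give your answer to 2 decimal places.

x̄_st = (Σ Nₕx̄ₕ) / (Σ Nₕ) = (32779·401.8 + 48469·396.7 + 82207·425.4) / 163455
= 67369112.3 / 163455 = 412.1569... → 412.16.

412.16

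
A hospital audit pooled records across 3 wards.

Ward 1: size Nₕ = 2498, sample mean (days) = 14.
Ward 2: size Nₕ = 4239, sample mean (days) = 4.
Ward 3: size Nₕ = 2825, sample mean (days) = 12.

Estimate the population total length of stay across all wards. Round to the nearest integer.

85828

Population total = Σ Nₕ·x̄ₕ (each stratum's size times its mean).
2498·14 + 4239·4 + 2825·12 = 34972 + 16956 + 33900 = 85828.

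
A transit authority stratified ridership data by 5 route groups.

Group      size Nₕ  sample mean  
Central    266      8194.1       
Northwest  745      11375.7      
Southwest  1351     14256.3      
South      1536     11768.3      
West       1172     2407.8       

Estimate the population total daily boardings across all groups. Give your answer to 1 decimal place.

50812838.8

Population total = Σ Nₕ·x̄ₕ (each stratum's size times its mean).
266·8194.1 + 745·11375.7 + 1351·14256.3 + 1536·11768.3 + 1172·2407.8 = 2179630.6 + 8474896.5 + 19260261.3 + 18076108.8 + 2821941.6 = 50812838.8.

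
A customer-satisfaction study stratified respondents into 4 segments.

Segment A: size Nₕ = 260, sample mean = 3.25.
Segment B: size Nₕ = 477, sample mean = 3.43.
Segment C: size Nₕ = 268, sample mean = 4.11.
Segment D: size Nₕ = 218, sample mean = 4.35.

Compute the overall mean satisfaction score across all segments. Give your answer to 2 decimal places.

N = 260 + 477 + 268 + 218 = 1223.
The stratified mean weights each stratum mean by its population share Nₕ/N.
Σ Nₕx̄ₕ = 260·3.25 + 477·3.43 + 268·4.11 + 218·4.35 = 845 + 1636.11 + 1101.48 + 948.3 = 4530.89.
Divide by N: 4530.89 / 1223 = 3.7047... → 3.70.

3.70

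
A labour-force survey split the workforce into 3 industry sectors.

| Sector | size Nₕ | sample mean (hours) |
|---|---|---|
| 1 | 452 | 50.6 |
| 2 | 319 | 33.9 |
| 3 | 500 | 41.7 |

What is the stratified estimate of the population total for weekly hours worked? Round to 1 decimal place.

54535.3

1: 452·50.6 = 22871.2
2: 319·33.9 = 10814.1
3: 500·41.7 = 20850
τ̂ = Σ Nₕx̄ₕ = 54535.3.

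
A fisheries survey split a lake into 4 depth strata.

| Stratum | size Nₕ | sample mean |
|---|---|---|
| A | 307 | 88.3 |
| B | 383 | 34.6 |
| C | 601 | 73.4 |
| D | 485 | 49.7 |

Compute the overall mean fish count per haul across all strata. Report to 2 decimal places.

61.14

N = 307 + 383 + 601 + 485 = 1776.
Overall mean = Σ (Nₕ/N)·x̄ₕ — weight by population share, not a simple average.
Σ Nₕx̄ₕ = 307·88.3 + 383·34.6 + 601·73.4 + 485·49.7 = 27108.1 + 13251.8 + 44113.4 + 24104.5 = 108577.8.
Divide by N: 108577.8 / 1776 = 61.1361... → 61.14.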